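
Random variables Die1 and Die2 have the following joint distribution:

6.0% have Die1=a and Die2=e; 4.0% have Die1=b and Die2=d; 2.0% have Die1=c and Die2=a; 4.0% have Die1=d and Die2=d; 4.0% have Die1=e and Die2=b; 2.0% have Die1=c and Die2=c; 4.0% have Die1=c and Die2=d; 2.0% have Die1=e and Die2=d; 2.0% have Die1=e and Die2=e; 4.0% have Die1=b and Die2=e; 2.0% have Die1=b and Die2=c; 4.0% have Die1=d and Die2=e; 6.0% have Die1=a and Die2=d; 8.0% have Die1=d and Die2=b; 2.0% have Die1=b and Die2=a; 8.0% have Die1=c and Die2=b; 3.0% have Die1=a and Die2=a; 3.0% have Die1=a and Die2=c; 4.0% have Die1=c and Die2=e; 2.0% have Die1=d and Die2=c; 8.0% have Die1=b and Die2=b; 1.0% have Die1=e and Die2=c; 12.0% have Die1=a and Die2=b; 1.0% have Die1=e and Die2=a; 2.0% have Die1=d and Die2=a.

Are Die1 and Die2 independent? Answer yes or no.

yes

Every cell satisfies P(Die1,Die2) = P(Die1)·P(Die2). For instance P(Die1=d) = 0.200, P(Die2=c) = 0.100, and 0.200×0.100 = 0.020 matches the joint entry. So Die1 and Die2 are independent.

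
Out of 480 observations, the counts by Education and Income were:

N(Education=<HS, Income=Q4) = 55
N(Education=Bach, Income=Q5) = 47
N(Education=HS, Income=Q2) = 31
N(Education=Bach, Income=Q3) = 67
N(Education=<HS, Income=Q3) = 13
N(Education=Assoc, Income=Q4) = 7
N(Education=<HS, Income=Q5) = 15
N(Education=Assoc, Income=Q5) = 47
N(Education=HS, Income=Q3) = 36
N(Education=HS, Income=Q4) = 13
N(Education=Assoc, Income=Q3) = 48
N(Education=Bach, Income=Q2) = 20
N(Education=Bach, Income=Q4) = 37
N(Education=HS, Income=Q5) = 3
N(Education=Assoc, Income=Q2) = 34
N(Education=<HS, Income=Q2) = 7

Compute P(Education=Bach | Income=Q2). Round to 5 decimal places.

0.21739

Total with Income=Q2: 7 + 31 + 34 + 20 = 92.
P(Education=Bach | Income=Q2) = 20/92 = 0.21739.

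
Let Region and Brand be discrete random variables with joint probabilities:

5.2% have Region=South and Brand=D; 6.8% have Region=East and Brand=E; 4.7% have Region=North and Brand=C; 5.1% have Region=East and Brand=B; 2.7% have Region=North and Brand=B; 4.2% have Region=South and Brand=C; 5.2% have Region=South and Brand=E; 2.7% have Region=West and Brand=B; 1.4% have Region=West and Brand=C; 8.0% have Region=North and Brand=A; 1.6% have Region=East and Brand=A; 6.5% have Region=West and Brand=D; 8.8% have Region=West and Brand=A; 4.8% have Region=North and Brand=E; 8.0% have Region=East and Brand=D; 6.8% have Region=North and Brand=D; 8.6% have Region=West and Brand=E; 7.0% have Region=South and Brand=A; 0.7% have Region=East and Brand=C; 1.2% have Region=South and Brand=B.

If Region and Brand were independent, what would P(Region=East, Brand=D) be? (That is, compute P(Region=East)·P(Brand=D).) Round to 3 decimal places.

P(Region=East) = 0.016 + 0.051 + 0.007 + 0.080 + 0.068 = 0.222.
P(Brand=D) = 0.068 + 0.052 + 0.080 + 0.065 = 0.265.
Product: 0.222 × 0.265 = 0.059.

0.059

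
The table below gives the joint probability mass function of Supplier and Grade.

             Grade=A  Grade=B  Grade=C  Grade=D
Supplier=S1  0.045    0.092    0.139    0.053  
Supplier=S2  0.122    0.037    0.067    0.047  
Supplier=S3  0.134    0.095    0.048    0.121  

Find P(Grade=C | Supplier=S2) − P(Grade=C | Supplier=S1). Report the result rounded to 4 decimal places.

-0.1771

P(Supplier=S2) = 0.122 + 0.037 + 0.067 + 0.047 = 0.273; P(Grade=C | Supplier=S2) = 0.067/0.273 = 0.24542.
P(Supplier=S1) = 0.045 + 0.092 + 0.139 + 0.053 = 0.329; P(Grade=C | Supplier=S1) = 0.139/0.329 = 0.42249.
Difference = -0.1771.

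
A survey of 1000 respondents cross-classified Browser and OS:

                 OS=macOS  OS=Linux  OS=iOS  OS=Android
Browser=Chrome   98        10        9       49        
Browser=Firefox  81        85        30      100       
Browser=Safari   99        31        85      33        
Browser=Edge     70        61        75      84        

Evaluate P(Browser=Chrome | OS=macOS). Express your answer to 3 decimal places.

0.282

Total with OS=macOS: 98 + 81 + 99 + 70 = 348.
P(Browser=Chrome | OS=macOS) = 98/348 = 0.282.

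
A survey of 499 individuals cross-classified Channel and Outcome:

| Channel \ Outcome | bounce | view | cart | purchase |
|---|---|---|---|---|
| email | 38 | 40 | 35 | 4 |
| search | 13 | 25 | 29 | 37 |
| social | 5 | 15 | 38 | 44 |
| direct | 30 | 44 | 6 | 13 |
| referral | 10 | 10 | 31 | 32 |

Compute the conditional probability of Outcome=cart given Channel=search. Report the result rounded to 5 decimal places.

0.27885

Total with Channel=search: 13 + 25 + 29 + 37 = 104.
P(Outcome=cart | Channel=search) = 29/104 = 0.27885.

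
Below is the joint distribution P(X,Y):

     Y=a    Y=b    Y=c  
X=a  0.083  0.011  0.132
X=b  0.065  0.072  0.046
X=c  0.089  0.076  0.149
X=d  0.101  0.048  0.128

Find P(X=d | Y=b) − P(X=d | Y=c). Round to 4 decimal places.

-0.0494

P(Y=b) = 0.011 + 0.072 + 0.076 + 0.048 = 0.207; P(X=d | Y=b) = 0.048/0.207 = 0.23188.
P(Y=c) = 0.132 + 0.046 + 0.149 + 0.128 = 0.455; P(X=d | Y=c) = 0.128/0.455 = 0.28132.
Difference = -0.0494.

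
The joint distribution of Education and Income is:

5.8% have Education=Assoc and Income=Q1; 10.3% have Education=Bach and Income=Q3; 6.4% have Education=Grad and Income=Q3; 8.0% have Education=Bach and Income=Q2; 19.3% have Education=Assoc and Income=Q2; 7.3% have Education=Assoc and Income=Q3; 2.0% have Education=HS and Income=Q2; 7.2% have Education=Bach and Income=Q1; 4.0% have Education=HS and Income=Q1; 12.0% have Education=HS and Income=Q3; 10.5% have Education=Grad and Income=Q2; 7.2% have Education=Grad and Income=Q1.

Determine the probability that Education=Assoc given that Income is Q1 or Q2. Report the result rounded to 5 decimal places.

P(Income=Q1) = 0.040 + 0.058 + 0.072 + 0.072 = 0.242.
P(Income=Q2) = 0.020 + 0.193 + 0.080 + 0.105 = 0.398.
P(Income ∈ {Q1, Q2}) = 0.242 + 0.398 = 0.640; P(Education=Assoc, Income ∈ {Q1, Q2}) = 0.058 + 0.193 = 0.251.
P(Education=Assoc | Income ∈ {Q1, Q2}) = 0.251/0.640 = 0.39219.

0.39219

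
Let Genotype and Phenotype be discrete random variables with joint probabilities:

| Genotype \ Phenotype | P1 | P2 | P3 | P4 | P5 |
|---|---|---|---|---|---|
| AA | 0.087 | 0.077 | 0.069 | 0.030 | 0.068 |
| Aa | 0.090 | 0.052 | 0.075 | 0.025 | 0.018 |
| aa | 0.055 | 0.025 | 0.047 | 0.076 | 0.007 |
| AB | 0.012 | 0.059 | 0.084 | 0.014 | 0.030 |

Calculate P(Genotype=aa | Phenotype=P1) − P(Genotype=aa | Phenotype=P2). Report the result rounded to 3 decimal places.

P(Phenotype=P1) = 0.087 + 0.090 + 0.055 + 0.012 = 0.244; P(Genotype=aa | Phenotype=P1) = 0.055/0.244 = 0.2254.
P(Phenotype=P2) = 0.077 + 0.052 + 0.025 + 0.059 = 0.213; P(Genotype=aa | Phenotype=P2) = 0.025/0.213 = 0.1174.
Difference = 0.108.

0.108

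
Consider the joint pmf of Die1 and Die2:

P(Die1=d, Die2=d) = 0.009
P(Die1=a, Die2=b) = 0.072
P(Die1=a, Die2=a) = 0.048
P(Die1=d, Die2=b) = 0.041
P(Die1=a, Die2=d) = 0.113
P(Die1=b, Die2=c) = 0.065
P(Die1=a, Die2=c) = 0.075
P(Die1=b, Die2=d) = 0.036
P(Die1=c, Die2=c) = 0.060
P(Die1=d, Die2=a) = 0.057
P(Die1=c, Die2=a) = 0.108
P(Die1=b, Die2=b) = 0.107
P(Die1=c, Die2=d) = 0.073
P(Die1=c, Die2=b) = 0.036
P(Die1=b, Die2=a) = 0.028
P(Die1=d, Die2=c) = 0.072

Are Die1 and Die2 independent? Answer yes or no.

no

P(Die1=b) = 0.236 and P(Die2=b) = 0.256, so their product is 0.06042, but P(Die1=b, Die2=b) = 0.107. Since these differ, Die1 and Die2 are not independent.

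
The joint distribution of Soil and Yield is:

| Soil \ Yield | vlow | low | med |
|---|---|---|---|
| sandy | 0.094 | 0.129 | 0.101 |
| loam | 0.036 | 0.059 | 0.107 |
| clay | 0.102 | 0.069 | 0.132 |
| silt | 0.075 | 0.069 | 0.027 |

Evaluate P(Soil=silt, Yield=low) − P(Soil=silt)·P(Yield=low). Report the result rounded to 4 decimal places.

0.0133

P(Soil=silt) = 0.075 + 0.069 + 0.027 = 0.171.
P(Yield=low) = 0.129 + 0.059 + 0.069 + 0.069 = 0.326.
P(Soil=silt, Yield=low) − P(Soil=silt)P(Yield=low) = 0.069 − 0.171×0.326 = 0.0133.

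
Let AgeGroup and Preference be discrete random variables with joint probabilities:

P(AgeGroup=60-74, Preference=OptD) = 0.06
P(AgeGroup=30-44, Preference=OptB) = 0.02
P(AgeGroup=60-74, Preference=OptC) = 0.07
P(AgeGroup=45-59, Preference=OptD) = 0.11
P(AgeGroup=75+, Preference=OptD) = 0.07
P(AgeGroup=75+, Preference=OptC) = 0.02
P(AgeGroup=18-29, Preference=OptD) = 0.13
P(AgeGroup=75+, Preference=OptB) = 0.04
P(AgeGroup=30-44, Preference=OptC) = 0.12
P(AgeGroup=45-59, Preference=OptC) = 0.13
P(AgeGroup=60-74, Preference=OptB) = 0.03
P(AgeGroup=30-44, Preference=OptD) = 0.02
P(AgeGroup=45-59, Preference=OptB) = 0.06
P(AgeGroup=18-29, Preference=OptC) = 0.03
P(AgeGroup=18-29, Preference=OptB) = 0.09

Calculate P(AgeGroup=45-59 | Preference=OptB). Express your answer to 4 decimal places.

P(Preference=OptB) = 0.09 + 0.02 + 0.06 + 0.03 + 0.04 = 0.24.
P(AgeGroup=45-59 | Preference=OptB) = 0.06/0.24 = 0.2500.

0.2500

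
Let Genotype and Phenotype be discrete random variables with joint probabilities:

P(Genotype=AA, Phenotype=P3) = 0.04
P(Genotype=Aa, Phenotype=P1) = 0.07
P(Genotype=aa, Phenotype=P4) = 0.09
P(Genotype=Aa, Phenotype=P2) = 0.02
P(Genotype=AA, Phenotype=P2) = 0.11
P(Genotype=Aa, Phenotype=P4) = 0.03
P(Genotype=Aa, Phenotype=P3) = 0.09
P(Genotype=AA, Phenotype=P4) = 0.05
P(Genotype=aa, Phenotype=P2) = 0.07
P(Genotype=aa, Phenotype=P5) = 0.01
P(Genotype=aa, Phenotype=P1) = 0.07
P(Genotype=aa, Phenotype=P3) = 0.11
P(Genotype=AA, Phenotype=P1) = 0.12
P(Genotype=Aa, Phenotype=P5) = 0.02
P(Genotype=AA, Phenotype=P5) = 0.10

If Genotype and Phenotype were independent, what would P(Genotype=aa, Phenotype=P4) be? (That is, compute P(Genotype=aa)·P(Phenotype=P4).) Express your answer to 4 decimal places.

0.0595

P(Genotype=aa) = 0.07 + 0.07 + 0.11 + 0.09 + 0.01 = 0.35.
P(Phenotype=P4) = 0.05 + 0.03 + 0.09 = 0.17.
Product: 0.35 × 0.17 = 0.0595.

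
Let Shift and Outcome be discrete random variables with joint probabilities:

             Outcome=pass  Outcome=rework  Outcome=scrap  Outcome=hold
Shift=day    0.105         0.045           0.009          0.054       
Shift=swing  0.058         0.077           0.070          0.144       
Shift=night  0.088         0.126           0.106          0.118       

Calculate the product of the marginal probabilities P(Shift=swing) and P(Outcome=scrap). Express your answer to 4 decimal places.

0.0646

P(Shift=swing) = 0.058 + 0.077 + 0.070 + 0.144 = 0.349.
P(Outcome=scrap) = 0.009 + 0.070 + 0.106 = 0.185.
Product: 0.349 × 0.185 = 0.0646.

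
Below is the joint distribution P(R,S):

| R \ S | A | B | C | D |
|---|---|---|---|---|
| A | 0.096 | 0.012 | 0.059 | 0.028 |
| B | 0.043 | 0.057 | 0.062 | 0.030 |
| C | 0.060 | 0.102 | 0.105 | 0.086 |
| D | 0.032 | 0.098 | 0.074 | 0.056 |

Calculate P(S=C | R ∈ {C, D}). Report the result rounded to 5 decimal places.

0.29201

P(R=C) = 0.060 + 0.102 + 0.105 + 0.086 = 0.353.
P(R=D) = 0.032 + 0.098 + 0.074 + 0.056 = 0.260.
P(R ∈ {C, D}) = 0.353 + 0.260 = 0.613; P(S=C, R ∈ {C, D}) = 0.105 + 0.074 = 0.179.
P(S=C | R ∈ {C, D}) = 0.179/0.613 = 0.29201.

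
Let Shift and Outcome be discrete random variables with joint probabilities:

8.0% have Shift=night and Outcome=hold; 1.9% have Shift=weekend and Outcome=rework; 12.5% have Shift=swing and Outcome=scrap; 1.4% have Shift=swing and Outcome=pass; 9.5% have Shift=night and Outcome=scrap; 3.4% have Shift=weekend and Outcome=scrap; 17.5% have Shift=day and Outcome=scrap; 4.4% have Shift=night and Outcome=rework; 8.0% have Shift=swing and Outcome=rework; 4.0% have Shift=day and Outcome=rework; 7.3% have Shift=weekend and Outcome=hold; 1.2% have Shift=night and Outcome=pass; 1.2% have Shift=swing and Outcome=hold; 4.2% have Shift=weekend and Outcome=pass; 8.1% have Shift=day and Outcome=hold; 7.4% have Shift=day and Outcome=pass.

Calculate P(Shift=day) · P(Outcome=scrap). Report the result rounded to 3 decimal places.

0.159

P(Shift=day) = 0.074 + 0.040 + 0.175 + 0.081 = 0.370.
P(Outcome=scrap) = 0.175 + 0.125 + 0.095 + 0.034 = 0.429.
Product: 0.370 × 0.429 = 0.159.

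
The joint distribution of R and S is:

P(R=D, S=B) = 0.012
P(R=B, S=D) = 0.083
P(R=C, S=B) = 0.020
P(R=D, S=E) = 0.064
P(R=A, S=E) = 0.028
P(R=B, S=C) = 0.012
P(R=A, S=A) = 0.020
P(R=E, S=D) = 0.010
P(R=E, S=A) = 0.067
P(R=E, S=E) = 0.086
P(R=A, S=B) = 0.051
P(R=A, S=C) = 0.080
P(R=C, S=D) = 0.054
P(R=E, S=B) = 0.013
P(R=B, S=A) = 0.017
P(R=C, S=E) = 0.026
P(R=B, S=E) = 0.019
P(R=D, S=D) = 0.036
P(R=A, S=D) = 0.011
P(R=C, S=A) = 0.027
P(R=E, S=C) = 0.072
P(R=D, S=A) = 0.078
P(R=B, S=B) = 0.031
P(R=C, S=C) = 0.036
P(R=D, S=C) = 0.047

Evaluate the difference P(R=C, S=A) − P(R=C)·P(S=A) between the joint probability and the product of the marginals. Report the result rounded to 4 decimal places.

P(R=C) = 0.027 + 0.020 + 0.036 + 0.054 + 0.026 = 0.163.
P(S=A) = 0.020 + 0.017 + 0.027 + 0.078 + 0.067 = 0.209.
P(R=C, S=A) − P(R=C)P(S=A) = 0.027 − 0.163×0.209 = -0.0071.

-0.0071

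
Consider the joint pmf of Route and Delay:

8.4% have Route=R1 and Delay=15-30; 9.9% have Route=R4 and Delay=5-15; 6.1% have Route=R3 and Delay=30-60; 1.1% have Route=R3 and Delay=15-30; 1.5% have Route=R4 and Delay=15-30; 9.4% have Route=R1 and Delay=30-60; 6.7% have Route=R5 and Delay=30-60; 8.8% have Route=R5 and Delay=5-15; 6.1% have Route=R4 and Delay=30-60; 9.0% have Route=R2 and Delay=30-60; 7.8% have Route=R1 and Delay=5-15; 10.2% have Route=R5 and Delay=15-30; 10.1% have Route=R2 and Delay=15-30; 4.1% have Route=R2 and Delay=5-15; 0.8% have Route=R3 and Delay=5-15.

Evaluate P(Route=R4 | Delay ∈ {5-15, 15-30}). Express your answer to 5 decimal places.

P(Delay=5-15) = 0.078 + 0.041 + 0.008 + 0.099 + 0.088 = 0.314.
P(Delay=15-30) = 0.084 + 0.101 + 0.011 + 0.015 + 0.102 = 0.313.
P(Delay ∈ {5-15, 15-30}) = 0.314 + 0.313 = 0.627; P(Route=R4, Delay ∈ {5-15, 15-30}) = 0.099 + 0.015 = 0.114.
P(Route=R4 | Delay ∈ {5-15, 15-30}) = 0.114/0.627 = 0.18182.

0.18182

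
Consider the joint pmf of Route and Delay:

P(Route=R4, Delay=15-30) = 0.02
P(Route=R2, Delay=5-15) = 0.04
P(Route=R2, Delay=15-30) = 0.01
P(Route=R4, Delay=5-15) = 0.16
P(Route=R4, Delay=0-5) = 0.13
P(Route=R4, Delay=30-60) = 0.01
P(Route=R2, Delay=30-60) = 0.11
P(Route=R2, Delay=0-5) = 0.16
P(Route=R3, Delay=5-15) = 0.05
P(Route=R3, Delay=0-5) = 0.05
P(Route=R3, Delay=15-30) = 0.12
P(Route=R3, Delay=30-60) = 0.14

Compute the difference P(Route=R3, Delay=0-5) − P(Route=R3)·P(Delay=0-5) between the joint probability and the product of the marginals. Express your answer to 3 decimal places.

-0.072

P(Route=R3) = 0.05 + 0.05 + 0.12 + 0.14 = 0.36.
P(Delay=0-5) = 0.16 + 0.05 + 0.13 = 0.34.
P(Route=R3, Delay=0-5) − P(Route=R3)P(Delay=0-5) = 0.05 − 0.36×0.34 = -0.072.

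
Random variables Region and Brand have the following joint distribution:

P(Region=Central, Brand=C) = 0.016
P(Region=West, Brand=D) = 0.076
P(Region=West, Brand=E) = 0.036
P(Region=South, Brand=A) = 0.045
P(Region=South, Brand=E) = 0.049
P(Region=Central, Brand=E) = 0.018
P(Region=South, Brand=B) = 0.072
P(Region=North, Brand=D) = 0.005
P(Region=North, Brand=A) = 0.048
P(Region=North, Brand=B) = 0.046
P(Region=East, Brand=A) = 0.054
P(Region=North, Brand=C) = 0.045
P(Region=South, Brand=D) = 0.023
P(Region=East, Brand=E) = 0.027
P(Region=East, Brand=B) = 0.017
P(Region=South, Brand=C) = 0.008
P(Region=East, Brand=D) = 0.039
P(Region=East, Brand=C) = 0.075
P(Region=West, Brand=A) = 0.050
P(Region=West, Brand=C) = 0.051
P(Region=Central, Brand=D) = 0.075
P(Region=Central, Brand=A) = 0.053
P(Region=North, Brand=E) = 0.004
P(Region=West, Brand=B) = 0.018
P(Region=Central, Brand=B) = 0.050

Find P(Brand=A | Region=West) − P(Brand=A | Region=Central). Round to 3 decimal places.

P(Region=West) = 0.050 + 0.018 + 0.051 + 0.076 + 0.036 = 0.231; P(Brand=A | Region=West) = 0.050/0.231 = 0.2165.
P(Region=Central) = 0.053 + 0.050 + 0.016 + 0.075 + 0.018 = 0.212; P(Brand=A | Region=Central) = 0.053/0.212 = 0.2500.
Difference = -0.034.

-0.034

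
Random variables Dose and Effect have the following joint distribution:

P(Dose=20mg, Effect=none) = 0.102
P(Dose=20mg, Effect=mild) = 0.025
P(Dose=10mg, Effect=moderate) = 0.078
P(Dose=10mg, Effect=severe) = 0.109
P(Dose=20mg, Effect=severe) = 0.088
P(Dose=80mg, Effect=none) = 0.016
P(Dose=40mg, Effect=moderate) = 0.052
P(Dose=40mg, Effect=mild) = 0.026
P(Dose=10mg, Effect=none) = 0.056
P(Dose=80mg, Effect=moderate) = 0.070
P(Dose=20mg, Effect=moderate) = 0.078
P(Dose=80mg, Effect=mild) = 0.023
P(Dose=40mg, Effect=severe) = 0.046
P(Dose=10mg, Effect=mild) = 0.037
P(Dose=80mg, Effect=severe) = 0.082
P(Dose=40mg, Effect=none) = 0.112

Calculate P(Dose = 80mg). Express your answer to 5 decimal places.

P(Dose=80mg) = 0.016 + 0.023 + 0.070 + 0.082 = 0.191.

0.19100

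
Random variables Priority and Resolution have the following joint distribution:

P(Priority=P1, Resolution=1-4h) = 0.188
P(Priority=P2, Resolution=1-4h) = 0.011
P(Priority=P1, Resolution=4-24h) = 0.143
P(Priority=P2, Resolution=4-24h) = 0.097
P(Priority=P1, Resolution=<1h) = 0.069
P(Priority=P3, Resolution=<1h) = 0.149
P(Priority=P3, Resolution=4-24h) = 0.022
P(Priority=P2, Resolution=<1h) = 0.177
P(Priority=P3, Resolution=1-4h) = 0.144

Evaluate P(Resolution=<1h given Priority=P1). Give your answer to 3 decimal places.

P(Priority=P1) = 0.069 + 0.188 + 0.143 = 0.400.
P(Resolution=<1h | Priority=P1) = 0.069/0.400 = 0.173.

0.173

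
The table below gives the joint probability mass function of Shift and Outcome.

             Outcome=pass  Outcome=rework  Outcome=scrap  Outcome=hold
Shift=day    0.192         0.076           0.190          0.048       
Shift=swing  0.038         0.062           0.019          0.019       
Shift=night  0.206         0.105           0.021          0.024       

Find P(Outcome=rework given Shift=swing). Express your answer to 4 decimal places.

0.4493

P(Shift=swing) = 0.038 + 0.062 + 0.019 + 0.019 = 0.138.
P(Outcome=rework | Shift=swing) = 0.062/0.138 = 0.4493.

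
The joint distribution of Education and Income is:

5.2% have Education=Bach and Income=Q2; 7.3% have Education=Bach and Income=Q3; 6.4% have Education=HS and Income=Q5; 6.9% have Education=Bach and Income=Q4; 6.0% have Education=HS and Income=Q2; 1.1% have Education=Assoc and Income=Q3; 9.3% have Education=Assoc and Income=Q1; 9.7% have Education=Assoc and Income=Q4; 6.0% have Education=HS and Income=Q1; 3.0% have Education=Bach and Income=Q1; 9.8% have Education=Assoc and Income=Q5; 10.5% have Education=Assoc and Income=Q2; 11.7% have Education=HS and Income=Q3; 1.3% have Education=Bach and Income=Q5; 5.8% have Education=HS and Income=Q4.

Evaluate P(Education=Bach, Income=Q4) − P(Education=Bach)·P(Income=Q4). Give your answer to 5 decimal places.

P(Education=Bach) = 0.030 + 0.052 + 0.073 + 0.069 + 0.013 = 0.237.
P(Income=Q4) = 0.058 + 0.097 + 0.069 = 0.224.
P(Education=Bach, Income=Q4) − P(Education=Bach)P(Income=Q4) = 0.069 − 0.237×0.224 = 0.01591.

0.01591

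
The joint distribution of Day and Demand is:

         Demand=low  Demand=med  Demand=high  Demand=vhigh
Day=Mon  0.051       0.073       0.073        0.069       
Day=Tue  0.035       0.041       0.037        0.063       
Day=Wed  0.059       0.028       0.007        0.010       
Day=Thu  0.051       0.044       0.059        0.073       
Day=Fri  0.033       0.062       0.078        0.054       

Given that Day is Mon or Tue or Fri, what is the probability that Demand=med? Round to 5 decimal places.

0.26308

P(Day=Mon) = 0.051 + 0.073 + 0.073 + 0.069 = 0.266.
P(Day=Tue) = 0.035 + 0.041 + 0.037 + 0.063 = 0.176.
P(Day=Fri) = 0.033 + 0.062 + 0.078 + 0.054 = 0.227.
P(Day ∈ {Mon, Tue, Fri}) = 0.266 + 0.176 + 0.227 = 0.669; P(Demand=med, Day ∈ {Mon, Tue, Fri}) = 0.073 + 0.041 + 0.062 = 0.176.
P(Demand=med | Day ∈ {Mon, Tue, Fri}) = 0.176/0.669 = 0.26308.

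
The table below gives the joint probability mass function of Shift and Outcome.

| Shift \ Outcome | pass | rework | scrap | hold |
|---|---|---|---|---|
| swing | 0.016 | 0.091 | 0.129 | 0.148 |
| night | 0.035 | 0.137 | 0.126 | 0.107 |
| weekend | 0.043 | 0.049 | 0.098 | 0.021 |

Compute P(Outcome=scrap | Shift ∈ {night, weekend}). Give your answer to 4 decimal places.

P(Shift=night) = 0.035 + 0.137 + 0.126 + 0.107 = 0.405.
P(Shift=weekend) = 0.043 + 0.049 + 0.098 + 0.021 = 0.211.
P(Shift ∈ {night, weekend}) = 0.405 + 0.211 = 0.616; P(Outcome=scrap, Shift ∈ {night, weekend}) = 0.126 + 0.098 = 0.224.
P(Outcome=scrap | Shift ∈ {night, weekend}) = 0.224/0.616 = 0.3636.

0.3636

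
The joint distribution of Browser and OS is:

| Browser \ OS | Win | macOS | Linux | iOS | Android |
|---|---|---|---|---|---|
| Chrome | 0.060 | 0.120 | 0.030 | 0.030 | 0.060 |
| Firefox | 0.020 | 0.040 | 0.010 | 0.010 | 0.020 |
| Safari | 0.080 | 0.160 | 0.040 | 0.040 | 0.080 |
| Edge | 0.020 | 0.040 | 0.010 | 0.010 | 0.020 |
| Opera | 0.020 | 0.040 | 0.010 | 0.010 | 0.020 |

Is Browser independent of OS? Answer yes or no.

yes

Every cell satisfies P(Browser,OS) = P(Browser)·P(OS). For instance P(Browser=Opera) = 0.100, P(OS=iOS) = 0.100, and 0.100×0.100 = 0.010 matches the joint entry. So Browser and OS are independent.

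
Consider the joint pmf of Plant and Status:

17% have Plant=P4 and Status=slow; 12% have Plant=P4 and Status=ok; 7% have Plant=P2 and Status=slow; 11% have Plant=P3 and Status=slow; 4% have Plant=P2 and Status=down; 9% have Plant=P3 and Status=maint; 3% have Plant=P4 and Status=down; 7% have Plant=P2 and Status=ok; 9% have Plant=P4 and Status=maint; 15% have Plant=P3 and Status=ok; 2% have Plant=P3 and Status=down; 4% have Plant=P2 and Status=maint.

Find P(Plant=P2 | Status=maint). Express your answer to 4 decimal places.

P(Status=maint) = 0.04 + 0.09 + 0.09 = 0.22.
P(Plant=P2 | Status=maint) = 0.04/0.22 = 0.1818.

0.1818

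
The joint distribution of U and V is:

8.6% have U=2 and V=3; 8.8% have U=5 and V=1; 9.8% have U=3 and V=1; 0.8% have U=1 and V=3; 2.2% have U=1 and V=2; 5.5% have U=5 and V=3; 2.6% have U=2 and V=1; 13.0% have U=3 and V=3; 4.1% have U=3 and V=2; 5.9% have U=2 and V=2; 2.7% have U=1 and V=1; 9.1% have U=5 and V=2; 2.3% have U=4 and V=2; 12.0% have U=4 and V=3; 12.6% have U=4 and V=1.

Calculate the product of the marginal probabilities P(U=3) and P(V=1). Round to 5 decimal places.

P(U=3) = 0.098 + 0.041 + 0.130 = 0.269.
P(V=1) = 0.027 + 0.026 + 0.098 + 0.126 + 0.088 = 0.365.
Product: 0.269 × 0.365 = 0.09819.

0.09819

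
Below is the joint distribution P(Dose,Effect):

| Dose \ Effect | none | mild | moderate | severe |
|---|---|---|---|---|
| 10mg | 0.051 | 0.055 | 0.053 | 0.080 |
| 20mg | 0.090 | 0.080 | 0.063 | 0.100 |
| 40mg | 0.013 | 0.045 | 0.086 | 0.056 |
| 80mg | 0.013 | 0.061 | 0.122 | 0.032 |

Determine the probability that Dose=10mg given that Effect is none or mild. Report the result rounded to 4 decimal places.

0.2598

P(Effect=none) = 0.051 + 0.090 + 0.013 + 0.013 = 0.167.
P(Effect=mild) = 0.055 + 0.080 + 0.045 + 0.061 = 0.241.
P(Effect ∈ {none, mild}) = 0.167 + 0.241 = 0.408; P(Dose=10mg, Effect ∈ {none, mild}) = 0.051 + 0.055 = 0.106.
P(Dose=10mg | Effect ∈ {none, mild}) = 0.106/0.408 = 0.2598.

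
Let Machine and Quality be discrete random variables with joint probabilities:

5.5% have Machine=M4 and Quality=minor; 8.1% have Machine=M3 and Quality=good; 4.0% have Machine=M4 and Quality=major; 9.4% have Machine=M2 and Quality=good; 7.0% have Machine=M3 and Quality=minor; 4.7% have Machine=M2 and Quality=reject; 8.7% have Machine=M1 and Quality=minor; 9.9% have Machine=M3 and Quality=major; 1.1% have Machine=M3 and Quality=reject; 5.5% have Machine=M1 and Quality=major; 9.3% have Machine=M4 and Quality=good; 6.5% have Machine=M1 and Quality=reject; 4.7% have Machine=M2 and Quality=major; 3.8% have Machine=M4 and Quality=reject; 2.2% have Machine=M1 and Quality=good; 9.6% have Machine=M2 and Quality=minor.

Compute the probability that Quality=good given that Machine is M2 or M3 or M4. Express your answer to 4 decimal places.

0.3476

P(Machine=M2) = 0.094 + 0.096 + 0.047 + 0.047 = 0.284.
P(Machine=M3) = 0.081 + 0.070 + 0.099 + 0.011 = 0.261.
P(Machine=M4) = 0.093 + 0.055 + 0.040 + 0.038 = 0.226.
P(Machine ∈ {M2, M3, M4}) = 0.284 + 0.261 + 0.226 = 0.771; P(Quality=good, Machine ∈ {M2, M3, M4}) = 0.094 + 0.081 + 0.093 = 0.268.
P(Quality=good | Machine ∈ {M2, M3, M4}) = 0.268/0.771 = 0.3476.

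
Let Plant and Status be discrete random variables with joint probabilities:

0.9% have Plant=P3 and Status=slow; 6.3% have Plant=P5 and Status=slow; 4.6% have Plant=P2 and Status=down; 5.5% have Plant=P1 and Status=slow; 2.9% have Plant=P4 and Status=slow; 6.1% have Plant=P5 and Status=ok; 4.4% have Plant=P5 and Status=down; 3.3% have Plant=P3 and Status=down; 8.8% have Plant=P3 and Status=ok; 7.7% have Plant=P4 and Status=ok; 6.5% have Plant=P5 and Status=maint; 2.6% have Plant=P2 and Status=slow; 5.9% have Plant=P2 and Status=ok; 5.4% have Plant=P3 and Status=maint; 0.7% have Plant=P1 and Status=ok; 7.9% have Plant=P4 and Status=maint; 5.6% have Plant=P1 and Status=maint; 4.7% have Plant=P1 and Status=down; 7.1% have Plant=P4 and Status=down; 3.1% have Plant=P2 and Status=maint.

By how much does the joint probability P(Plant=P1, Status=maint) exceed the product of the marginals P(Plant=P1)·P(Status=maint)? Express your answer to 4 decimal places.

P(Plant=P1) = 0.007 + 0.055 + 0.047 + 0.056 = 0.165.
P(Status=maint) = 0.056 + 0.031 + 0.054 + 0.079 + 0.065 = 0.285.
P(Plant=P1, Status=maint) − P(Plant=P1)P(Status=maint) = 0.056 − 0.165×0.285 = 0.0090.

0.0090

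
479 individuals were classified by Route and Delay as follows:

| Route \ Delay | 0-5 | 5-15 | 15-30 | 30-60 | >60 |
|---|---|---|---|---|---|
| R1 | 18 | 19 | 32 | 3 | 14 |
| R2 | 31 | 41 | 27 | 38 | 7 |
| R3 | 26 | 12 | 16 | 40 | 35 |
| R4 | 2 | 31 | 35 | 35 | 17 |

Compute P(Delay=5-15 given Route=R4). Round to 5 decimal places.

0.25833

Total with Route=R4: 2 + 31 + 35 + 35 + 17 = 120.
P(Delay=5-15 | Route=R4) = 31/120 = 0.25833.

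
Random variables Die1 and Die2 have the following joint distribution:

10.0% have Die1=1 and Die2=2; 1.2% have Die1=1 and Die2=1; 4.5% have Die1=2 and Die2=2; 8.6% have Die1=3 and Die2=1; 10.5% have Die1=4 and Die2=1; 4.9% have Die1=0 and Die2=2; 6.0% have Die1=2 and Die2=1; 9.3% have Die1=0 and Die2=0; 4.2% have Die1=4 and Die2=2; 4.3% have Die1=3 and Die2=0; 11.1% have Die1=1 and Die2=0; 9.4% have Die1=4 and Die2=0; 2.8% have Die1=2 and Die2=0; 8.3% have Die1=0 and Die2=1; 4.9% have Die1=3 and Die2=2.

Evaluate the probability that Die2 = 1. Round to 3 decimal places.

0.346

P(Die2=1) = 0.083 + 0.012 + 0.060 + 0.086 + 0.105 = 0.346.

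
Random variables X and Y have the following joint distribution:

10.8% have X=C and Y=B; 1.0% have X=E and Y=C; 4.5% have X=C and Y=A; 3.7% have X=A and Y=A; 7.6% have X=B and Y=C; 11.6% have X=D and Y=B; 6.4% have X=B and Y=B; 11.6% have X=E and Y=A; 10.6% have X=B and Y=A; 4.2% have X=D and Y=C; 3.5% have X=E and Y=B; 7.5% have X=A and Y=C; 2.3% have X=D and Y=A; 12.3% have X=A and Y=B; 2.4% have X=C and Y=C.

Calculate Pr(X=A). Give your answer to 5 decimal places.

0.23500

P(X=A) = 0.037 + 0.123 + 0.075 = 0.235.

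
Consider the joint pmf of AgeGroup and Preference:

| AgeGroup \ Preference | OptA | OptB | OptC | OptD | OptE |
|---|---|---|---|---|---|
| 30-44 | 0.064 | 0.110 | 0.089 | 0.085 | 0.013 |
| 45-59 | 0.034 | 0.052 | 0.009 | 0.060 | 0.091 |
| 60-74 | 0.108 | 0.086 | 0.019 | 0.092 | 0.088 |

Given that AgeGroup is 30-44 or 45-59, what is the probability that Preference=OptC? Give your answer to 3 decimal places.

0.161

P(AgeGroup=30-44) = 0.064 + 0.110 + 0.089 + 0.085 + 0.013 = 0.361.
P(AgeGroup=45-59) = 0.034 + 0.052 + 0.009 + 0.060 + 0.091 = 0.246.
P(AgeGroup ∈ {30-44, 45-59}) = 0.361 + 0.246 = 0.607; P(Preference=OptC, AgeGroup ∈ {30-44, 45-59}) = 0.089 + 0.009 = 0.098.
P(Preference=OptC | AgeGroup ∈ {30-44, 45-59}) = 0.098/0.607 = 0.161.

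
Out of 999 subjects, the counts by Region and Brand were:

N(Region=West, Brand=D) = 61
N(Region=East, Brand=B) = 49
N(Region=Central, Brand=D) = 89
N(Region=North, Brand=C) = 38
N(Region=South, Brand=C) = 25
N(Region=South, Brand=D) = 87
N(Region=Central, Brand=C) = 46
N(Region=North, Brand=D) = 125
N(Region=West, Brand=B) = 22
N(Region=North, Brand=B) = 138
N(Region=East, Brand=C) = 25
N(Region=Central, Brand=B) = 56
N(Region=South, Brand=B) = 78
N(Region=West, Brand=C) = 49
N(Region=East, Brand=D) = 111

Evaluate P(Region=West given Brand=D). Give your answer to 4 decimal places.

Total with Brand=D: 125 + 87 + 111 + 61 + 89 = 473.
P(Region=West | Brand=D) = 61/473 = 0.1290.

0.1290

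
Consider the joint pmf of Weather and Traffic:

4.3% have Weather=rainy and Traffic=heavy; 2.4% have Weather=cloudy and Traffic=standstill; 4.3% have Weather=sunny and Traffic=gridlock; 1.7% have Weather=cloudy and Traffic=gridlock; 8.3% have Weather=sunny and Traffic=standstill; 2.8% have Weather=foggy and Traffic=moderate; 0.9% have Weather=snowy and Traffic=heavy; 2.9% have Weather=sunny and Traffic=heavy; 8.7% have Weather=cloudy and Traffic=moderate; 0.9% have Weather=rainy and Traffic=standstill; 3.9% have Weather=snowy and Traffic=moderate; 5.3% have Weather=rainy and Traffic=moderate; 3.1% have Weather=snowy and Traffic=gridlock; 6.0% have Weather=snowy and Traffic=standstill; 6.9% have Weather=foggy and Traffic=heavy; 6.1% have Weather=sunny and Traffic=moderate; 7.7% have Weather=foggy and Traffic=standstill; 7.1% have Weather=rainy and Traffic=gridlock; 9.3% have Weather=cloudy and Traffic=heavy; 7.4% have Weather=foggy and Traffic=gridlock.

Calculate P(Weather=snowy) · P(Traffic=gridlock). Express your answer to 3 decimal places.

P(Weather=snowy) = 0.039 + 0.009 + 0.031 + 0.060 = 0.139.
P(Traffic=gridlock) = 0.043 + 0.017 + 0.071 + 0.031 + 0.074 = 0.236.
Product: 0.139 × 0.236 = 0.033.

0.033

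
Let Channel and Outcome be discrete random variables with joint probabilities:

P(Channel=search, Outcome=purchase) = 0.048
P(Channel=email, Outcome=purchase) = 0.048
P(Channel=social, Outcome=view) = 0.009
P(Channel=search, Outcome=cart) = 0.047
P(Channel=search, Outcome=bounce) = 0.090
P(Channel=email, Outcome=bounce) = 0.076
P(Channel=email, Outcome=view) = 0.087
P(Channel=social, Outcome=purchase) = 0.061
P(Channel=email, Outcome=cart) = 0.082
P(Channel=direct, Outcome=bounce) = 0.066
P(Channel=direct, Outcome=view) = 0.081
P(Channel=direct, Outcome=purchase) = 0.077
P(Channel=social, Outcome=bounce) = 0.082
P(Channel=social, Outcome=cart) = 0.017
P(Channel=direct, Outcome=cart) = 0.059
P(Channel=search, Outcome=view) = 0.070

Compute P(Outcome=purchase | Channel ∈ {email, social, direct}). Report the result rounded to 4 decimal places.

0.2497

P(Channel=email) = 0.076 + 0.087 + 0.082 + 0.048 = 0.293.
P(Channel=social) = 0.082 + 0.009 + 0.017 + 0.061 = 0.169.
P(Channel=direct) = 0.066 + 0.081 + 0.059 + 0.077 = 0.283.
P(Channel ∈ {email, social, direct}) = 0.293 + 0.169 + 0.283 = 0.745; P(Outcome=purchase, Channel ∈ {email, social, direct}) = 0.048 + 0.061 + 0.077 = 0.186.
P(Outcome=purchase | Channel ∈ {email, social, direct}) = 0.186/0.745 = 0.2497.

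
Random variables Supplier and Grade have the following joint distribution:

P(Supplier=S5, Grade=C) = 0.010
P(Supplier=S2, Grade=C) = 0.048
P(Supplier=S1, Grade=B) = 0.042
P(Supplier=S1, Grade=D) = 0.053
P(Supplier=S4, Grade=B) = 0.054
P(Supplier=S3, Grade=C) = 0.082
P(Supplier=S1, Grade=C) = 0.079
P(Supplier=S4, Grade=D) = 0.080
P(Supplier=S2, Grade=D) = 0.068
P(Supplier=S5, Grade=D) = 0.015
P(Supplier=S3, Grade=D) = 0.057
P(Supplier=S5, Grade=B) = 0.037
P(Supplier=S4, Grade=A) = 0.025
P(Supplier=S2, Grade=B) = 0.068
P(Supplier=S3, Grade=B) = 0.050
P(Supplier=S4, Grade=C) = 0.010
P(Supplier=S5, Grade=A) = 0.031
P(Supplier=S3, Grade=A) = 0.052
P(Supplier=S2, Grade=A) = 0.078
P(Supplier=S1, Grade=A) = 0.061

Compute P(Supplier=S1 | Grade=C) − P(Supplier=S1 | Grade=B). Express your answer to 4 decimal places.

0.1776

P(Grade=C) = 0.079 + 0.048 + 0.082 + 0.010 + 0.010 = 0.229; P(Supplier=S1 | Grade=C) = 0.079/0.229 = 0.34498.
P(Grade=B) = 0.042 + 0.068 + 0.050 + 0.054 + 0.037 = 0.251; P(Supplier=S1 | Grade=B) = 0.042/0.251 = 0.16733.
Difference = 0.1776.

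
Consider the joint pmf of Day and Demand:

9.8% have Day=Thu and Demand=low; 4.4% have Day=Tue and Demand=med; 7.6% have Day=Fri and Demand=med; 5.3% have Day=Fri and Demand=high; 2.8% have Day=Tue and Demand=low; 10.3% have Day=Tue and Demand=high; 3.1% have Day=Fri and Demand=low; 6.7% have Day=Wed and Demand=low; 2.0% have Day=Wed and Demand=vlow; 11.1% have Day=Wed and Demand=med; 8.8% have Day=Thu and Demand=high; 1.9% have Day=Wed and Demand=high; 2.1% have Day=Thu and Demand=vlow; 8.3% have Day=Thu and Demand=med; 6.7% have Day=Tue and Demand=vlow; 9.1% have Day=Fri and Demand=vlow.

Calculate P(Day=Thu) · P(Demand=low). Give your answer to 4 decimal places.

0.0650

P(Day=Thu) = 0.021 + 0.098 + 0.083 + 0.088 = 0.290.
P(Demand=low) = 0.028 + 0.067 + 0.098 + 0.031 = 0.224.
Product: 0.290 × 0.224 = 0.0650.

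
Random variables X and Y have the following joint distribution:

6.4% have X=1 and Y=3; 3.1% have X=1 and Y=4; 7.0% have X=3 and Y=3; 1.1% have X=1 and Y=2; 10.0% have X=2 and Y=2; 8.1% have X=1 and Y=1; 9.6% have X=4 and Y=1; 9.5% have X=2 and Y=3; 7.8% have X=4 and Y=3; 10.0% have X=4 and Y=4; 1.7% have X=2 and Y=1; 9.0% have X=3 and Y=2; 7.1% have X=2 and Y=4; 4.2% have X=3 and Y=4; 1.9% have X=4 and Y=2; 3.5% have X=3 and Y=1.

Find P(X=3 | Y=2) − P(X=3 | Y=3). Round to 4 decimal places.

P(Y=2) = 0.011 + 0.100 + 0.090 + 0.019 = 0.220; P(X=3 | Y=2) = 0.090/0.220 = 0.40909.
P(Y=3) = 0.064 + 0.095 + 0.070 + 0.078 = 0.307; P(X=3 | Y=3) = 0.070/0.307 = 0.22801.
Difference = 0.1811.

0.1811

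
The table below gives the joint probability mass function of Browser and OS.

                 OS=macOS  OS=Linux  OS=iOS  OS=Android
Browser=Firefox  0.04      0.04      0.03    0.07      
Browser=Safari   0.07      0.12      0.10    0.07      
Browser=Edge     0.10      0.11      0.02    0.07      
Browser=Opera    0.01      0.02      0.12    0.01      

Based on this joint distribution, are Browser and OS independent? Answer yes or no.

no

P(Browser=Opera) = 0.16 and P(OS=iOS) = 0.27, so their product is 0.0432, but P(Browser=Opera, OS=iOS) = 0.12. Since these differ, Browser and OS are not independent.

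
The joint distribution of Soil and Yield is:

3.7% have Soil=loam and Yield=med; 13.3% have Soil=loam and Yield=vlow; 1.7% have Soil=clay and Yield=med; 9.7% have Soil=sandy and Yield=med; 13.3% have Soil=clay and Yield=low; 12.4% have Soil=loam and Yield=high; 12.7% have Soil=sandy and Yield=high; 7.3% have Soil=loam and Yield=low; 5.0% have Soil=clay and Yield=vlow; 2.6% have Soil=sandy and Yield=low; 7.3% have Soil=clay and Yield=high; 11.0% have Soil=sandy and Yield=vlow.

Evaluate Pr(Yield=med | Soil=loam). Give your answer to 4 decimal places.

P(Soil=loam) = 0.133 + 0.073 + 0.037 + 0.124 = 0.367.
P(Yield=med | Soil=loam) = 0.037/0.367 = 0.1008.

0.1008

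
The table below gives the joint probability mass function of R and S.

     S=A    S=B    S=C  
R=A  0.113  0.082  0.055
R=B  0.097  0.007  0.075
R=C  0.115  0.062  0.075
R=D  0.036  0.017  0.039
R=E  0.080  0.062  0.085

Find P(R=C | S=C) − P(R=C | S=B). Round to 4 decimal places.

-0.0416

P(S=C) = 0.055 + 0.075 + 0.075 + 0.039 + 0.085 = 0.329; P(R=C | S=C) = 0.075/0.329 = 0.22796.
P(S=B) = 0.082 + 0.007 + 0.062 + 0.017 + 0.062 = 0.230; P(R=C | S=B) = 0.062/0.230 = 0.26957.
Difference = -0.0416.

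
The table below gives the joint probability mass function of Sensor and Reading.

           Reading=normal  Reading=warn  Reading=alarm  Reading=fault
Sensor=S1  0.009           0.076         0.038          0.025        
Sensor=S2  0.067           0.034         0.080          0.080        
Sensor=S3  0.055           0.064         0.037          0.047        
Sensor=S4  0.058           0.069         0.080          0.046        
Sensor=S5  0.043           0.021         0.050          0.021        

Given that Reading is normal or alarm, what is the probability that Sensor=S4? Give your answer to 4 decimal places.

0.2669

P(Reading=normal) = 0.009 + 0.067 + 0.055 + 0.058 + 0.043 = 0.232.
P(Reading=alarm) = 0.038 + 0.080 + 0.037 + 0.080 + 0.050 = 0.285.
P(Reading ∈ {normal, alarm}) = 0.232 + 0.285 = 0.517; P(Sensor=S4, Reading ∈ {normal, alarm}) = 0.058 + 0.080 = 0.138.
P(Sensor=S4 | Reading ∈ {normal, alarm}) = 0.138/0.517 = 0.2669.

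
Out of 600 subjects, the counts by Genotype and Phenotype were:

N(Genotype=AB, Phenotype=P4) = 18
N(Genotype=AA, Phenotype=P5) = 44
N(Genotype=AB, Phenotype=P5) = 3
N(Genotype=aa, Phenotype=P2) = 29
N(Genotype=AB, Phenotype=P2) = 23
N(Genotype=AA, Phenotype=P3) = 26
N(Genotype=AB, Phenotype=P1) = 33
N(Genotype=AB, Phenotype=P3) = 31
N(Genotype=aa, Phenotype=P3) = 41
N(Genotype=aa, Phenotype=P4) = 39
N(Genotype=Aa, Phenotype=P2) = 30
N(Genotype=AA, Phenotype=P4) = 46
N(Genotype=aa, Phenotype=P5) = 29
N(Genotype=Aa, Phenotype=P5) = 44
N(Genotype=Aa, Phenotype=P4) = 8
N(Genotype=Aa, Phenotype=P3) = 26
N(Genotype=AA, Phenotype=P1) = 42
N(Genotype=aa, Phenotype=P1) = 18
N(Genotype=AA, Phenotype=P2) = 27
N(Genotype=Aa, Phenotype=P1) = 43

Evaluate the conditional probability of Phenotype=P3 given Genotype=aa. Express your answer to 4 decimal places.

0.2628

Total with Genotype=aa: 18 + 29 + 41 + 39 + 29 = 156.
P(Phenotype=P3 | Genotype=aa) = 41/156 = 0.2628.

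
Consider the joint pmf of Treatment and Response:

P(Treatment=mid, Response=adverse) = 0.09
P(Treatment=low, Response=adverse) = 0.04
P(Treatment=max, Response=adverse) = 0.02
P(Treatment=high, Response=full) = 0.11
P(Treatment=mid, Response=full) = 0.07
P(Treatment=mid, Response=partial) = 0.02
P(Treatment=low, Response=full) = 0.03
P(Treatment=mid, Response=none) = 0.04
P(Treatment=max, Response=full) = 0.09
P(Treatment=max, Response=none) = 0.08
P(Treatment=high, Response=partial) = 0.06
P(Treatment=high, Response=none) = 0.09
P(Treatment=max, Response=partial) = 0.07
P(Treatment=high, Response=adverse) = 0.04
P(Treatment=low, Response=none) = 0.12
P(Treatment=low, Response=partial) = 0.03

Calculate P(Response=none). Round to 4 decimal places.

P(Response=none) = 0.12 + 0.04 + 0.09 + 0.08 = 0.33.

0.3300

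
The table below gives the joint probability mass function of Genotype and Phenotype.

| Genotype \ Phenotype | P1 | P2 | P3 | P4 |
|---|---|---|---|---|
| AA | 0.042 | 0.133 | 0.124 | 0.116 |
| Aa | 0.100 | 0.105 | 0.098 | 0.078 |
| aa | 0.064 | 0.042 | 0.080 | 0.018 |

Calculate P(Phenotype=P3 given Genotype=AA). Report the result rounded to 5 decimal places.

0.29880

P(Genotype=AA) = 0.042 + 0.133 + 0.124 + 0.116 = 0.415.
P(Phenotype=P3 | Genotype=AA) = 0.124/0.415 = 0.29880.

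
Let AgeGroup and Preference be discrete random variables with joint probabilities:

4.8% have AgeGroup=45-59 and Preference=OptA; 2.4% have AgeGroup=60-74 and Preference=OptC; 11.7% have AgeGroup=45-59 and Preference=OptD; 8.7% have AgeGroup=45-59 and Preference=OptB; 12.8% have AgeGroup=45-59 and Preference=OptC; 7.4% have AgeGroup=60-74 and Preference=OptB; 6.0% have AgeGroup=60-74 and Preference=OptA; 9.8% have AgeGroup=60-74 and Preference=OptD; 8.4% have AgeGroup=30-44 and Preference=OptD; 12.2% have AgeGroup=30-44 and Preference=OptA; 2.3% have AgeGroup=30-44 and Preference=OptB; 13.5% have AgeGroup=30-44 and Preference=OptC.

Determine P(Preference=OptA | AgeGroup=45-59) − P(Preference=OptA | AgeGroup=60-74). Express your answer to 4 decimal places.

P(AgeGroup=45-59) = 0.048 + 0.087 + 0.128 + 0.117 = 0.380; P(Preference=OptA | AgeGroup=45-59) = 0.048/0.380 = 0.12632.
P(AgeGroup=60-74) = 0.060 + 0.074 + 0.024 + 0.098 = 0.256; P(Preference=OptA | AgeGroup=60-74) = 0.060/0.256 = 0.23438.
Difference = -0.1081.

-0.1081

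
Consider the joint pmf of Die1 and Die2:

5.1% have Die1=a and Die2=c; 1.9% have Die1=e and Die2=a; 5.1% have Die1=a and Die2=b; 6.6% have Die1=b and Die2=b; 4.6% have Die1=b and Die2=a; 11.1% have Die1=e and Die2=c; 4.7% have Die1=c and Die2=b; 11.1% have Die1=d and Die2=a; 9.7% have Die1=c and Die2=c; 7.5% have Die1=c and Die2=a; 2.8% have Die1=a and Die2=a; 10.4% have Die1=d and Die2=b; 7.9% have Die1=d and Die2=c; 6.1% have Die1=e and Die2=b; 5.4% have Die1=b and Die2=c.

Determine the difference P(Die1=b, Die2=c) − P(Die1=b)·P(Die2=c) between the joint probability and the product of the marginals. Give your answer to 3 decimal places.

-0.011

P(Die1=b) = 0.046 + 0.066 + 0.054 = 0.166.
P(Die2=c) = 0.051 + 0.054 + 0.097 + 0.079 + 0.111 = 0.392.
P(Die1=b, Die2=c) − P(Die1=b)P(Die2=c) = 0.054 − 0.166×0.392 = -0.011.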